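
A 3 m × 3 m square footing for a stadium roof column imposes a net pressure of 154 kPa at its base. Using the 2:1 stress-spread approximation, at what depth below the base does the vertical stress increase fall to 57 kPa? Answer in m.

z ≈ 1.93 m

2:1 spreading — at depth z the loaded area has grown by z in each plan dimension:
qB²/(B+z)² = Δσ_z ⇒ z = B(√(q/Δσ_z) − 1) = 3×(√(154/57) − 1) = 1.931 m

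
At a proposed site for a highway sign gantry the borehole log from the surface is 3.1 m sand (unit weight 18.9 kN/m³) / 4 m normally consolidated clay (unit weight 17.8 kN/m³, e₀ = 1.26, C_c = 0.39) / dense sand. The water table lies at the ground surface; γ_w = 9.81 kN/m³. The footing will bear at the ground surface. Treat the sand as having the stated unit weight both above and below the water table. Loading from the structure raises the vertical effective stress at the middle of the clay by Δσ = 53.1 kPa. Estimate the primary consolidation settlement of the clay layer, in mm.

S_c ≈ 237 mm

Mid-depth of clay below the ground surface: z = 3.1 + 4/2 = 5.1 m.
Total vertical stress at mid-clay: σ_v = 18.9×3.1 + 17.8×2 = 94.19 kPa.
Pore pressure: u = 9.81×(5.1 − 0) = 50.031 kPa.
Initial effective stress: σ'_0 = σ_v − u = 94.19 − 50.031 = 44.159 kPa.
Final effective stress: σ'_f = σ'_0 + Δσ = 44.159 + 53.1 = 97.259 kPa.
Normally consolidated clay, so the full stress increment lies on the virgin compression line:
S_c = C_c·H/(1+e₀)·log₁₀(σ'_f/σ'_0) = 0.39×4/(1+1.26)×log₁₀(97.259/44.159)
    = 0.69027 × 0.34291 = 0.2367 m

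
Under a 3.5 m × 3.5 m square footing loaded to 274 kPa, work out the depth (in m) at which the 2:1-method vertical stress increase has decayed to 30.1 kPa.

z ≈ 7.06 m

2:1 spreading — at depth z the loaded area has grown by z in each plan dimension:
qB²/(B+z)² = Δσ_z ⇒ z = B(√(q/Δσ_z) − 1) = 3.5×(√(274/30.1) − 1) = 7.06 m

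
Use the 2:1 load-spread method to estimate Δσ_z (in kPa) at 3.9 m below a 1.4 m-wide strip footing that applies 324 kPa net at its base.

By the 2:1 method the load spreads at 1 horizontal : 2 vertical, so at depth z the loaded area has grown by z in each plan dimension:
Δσ = qB/(B+z) = 324×1.4/(1.4+3.9) = 85.585 kPa

Δσ_z ≈ 85.6 kPa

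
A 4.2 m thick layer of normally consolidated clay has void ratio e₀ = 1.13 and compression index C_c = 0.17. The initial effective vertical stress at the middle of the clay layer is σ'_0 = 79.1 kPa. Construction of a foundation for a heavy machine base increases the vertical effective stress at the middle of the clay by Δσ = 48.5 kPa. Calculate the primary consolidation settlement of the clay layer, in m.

S_c ≈ 0.0696 m

Final effective stress: σ'_f = σ'_0 + Δσ = 79.1 + 48.5 = 127.6 kPa.
Normally consolidated clay, so the full stress increment lies on the virgin compression line:
S_c = C_c·H/(1+e₀)·log₁₀(σ'_f/σ'_0) = 0.17×4.2/(1+1.13)×log₁₀(127.6/79.1)
    = 0.33521 × 0.20767 = 0.06961 m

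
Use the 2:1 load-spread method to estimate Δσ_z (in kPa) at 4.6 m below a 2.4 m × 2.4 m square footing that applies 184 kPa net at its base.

Δσ_z ≈ 21.6 kPa

By the 2:1 method the load spreads at 1 horizontal : 2 vertical, so at depth z the loaded area has grown by z in each plan dimension:
Δσ = qBL/((B+z)(L+z)) = 184×2.4×2.4/((2.4+4.6)(2.4+4.6)) = 21.629 kPa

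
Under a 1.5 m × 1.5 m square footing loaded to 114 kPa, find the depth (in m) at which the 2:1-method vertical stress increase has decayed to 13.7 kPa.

z ≈ 2.83 m

2:1 spreading — at depth z the loaded area has grown by z in each plan dimension:
qB²/(B+z)² = Δσ_z ⇒ z = B(√(q/Δσ_z) − 1) = 1.5×(√(114/13.7) − 1) = 2.827 m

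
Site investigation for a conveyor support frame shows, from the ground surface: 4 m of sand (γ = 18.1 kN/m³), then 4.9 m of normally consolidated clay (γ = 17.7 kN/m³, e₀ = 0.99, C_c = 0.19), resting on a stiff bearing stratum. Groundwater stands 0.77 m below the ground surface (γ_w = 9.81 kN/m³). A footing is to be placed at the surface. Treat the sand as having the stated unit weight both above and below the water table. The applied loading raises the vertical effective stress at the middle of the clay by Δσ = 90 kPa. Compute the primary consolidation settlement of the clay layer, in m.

Mid-depth of clay below the ground surface: z = 4 + 4.9/2 = 6.45 m.
Total vertical stress at mid-clay: σ_v = 18.1×4 + 17.7×2.45 = 115.77 kPa.
Pore pressure: u = 9.81×(6.45 − 0.77) = 55.721 kPa.
Initial effective stress: σ'_0 = σ_v − u = 115.77 − 55.721 = 60.049 kPa.
Final effective stress: σ'_f = σ'_0 + Δσ = 60.049 + 90 = 150.05 kPa.
Normally consolidated clay, so the full stress increment lies on the virgin compression line:
S_c = C_c·H/(1+e₀)·log₁₀(σ'_f/σ'_0) = 0.19×4.9/(1+0.99)×log₁₀(150.05/60.049)
    = 0.46784 × 0.39773 = 0.1861 m

S_c ≈ 0.186 m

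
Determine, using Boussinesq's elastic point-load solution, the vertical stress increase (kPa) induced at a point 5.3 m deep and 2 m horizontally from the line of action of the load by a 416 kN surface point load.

Boussinesq vertical stress below a point load on an elastic half-space:
Δσ_z = 3P/(2πz²) · [1 + (r/z)²]^(−5/2)
r/z = 2/5.3 = 0.37736; [1+(r/z)²]^(−5/2) = 0.71689.
Δσ_z = 3×416/(2π×5.3²) × 0.71689 = 7.071 × 0.71689 = 5.069 kPa

Δσ_z ≈ 5.07 kPa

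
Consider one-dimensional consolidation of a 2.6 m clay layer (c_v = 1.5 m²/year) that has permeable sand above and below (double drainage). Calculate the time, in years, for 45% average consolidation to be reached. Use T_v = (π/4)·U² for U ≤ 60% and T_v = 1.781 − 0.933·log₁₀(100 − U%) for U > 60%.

Drainage path length: H_d = H/2 = 1.3 m (double drainage).
U ≤ 60%: T_v = (π/4)·U² = (π/4)×0.45² = 0.15904.
t = T_v·H_d²/c_v = 0.15904×1.3²/1.5 = 0.1792 years.

t ≈ 0.179 years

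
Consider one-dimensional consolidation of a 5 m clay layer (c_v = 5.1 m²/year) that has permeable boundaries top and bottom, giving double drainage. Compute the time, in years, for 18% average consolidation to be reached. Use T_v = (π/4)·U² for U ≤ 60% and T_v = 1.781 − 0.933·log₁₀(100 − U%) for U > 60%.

t ≈ 0.0312 years

Drainage path length: H_d = H/2 = 2.5 m (double drainage).
U ≤ 60%: T_v = (π/4)·U² = (π/4)×0.18² = 0.025447.
t = T_v·H_d²/c_v = 0.025447×2.5²/5.1 = 0.03119 years.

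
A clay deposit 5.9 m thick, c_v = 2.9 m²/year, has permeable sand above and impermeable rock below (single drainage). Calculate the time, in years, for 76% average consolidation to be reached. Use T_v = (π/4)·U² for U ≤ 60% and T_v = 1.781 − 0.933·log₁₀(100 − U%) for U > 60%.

t ≈ 5.92 years

Drainage path length: H_d = H = 5.9 m (single drainage).
U > 60%: T_v = 1.781 − 0.933·log₁₀(100 − 76) = 0.49326.
t = T_v·H_d²/c_v = 0.49326×5.9²/2.9 = 5.921 years.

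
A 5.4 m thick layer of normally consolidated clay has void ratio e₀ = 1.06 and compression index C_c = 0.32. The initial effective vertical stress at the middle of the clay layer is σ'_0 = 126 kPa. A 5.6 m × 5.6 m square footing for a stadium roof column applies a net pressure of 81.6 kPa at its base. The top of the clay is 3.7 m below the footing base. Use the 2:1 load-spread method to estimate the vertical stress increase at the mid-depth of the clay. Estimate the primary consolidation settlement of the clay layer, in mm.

Mid-depth of clay below the footing base: z = 3.7 + 5.4/2 = 6.4 m.
Stress increase at mid-clay by the 2:1 spreading method:
Δσ = qBL/((B+z)(L+z)) = 81.6×5.6×5.6/((5.6+6.4)(5.6+6.4)) = 17.771 kPa
Final effective stress: σ'_f = σ'_0 + Δσ = 126 + 17.771 = 143.77 kPa.
Normally consolidated clay, so the full stress increment lies on the virgin compression line:
S_c = C_c·H/(1+e₀)·log₁₀(σ'_f/σ'_0) = 0.32×5.4/(1+1.06)×log₁₀(143.77/126)
    = 0.83883 × 0.057298 = 0.04806 m

S_c ≈ 48.1 mm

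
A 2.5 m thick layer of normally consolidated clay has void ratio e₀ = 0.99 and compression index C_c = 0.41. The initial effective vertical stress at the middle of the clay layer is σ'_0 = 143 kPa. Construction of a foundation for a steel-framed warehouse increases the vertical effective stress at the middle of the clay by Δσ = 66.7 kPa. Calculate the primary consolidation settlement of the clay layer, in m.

Final effective stress: σ'_f = σ'_0 + Δσ = 143 + 66.7 = 209.7 kPa.
Normally consolidated clay, so the full stress increment lies on the virgin compression line:
S_c = C_c·H/(1+e₀)·log₁₀(σ'_f/σ'_0) = 0.41×2.5/(1+0.99)×log₁₀(209.7/143)
    = 0.51508 × 0.16626 = 0.08564 m

S_c ≈ 0.0856 m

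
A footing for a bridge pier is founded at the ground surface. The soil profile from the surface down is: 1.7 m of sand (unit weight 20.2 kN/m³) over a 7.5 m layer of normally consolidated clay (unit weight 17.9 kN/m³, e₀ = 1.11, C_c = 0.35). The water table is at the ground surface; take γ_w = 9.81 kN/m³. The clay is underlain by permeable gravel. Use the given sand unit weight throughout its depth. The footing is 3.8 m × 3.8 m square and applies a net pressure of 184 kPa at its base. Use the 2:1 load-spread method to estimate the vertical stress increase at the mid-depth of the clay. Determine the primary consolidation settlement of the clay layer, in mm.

Mid-depth of clay below the ground surface: z = 1.7 + 7.5/2 = 5.45 m.
Total vertical stress at mid-clay: σ_v = 20.2×1.7 + 17.9×3.75 = 101.47 kPa.
Pore pressure: u = 9.81×(5.45 − 0) = 53.465 kPa.
Initial effective stress: σ'_0 = σ_v − u = 101.47 − 53.465 = 48.005 kPa.
Stress increase at mid-clay by the 2:1 spreading method:
Δσ = qBL/((B+z)(L+z)) = 184×3.8×3.8/((3.8+5.45)(3.8+5.45)) = 31.053 kPa
Final effective stress: σ'_f = σ'_0 + Δσ = 48.005 + 31.053 = 79.058 kPa.
Normally consolidated clay, so the full stress increment lies on the virgin compression line:
S_c = C_c·H/(1+e₀)·log₁₀(σ'_f/σ'_0) = 0.35×7.5/(1+1.11)×log₁₀(79.058/48.005)
    = 1.2441 × 0.21666 = 0.2695 m

S_c ≈ 270 mm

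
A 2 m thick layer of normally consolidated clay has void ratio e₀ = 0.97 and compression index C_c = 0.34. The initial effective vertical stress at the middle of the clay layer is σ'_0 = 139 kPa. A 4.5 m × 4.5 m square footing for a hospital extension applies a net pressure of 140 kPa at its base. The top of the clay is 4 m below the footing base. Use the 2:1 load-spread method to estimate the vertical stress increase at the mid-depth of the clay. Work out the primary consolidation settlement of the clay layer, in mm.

S_c ≈ 30.5 mm

Mid-depth of clay below the footing base: z = 4 + 2/2 = 5 m.
Stress increase at mid-clay by the 2:1 spreading method:
Δσ = qBL/((B+z)(L+z)) = 140×4.5×4.5/((4.5+5)(4.5+5)) = 31.413 kPa
Final effective stress: σ'_f = σ'_0 + Δσ = 139 + 31.413 = 170.41 kPa.
Normally consolidated clay, so the full stress increment lies on the virgin compression line:
S_c = C_c·H/(1+e₀)·log₁₀(σ'_f/σ'_0) = 0.34×2/(1+0.97)×log₁₀(170.41/139)
    = 0.34518 × 0.08848 = 0.03054 m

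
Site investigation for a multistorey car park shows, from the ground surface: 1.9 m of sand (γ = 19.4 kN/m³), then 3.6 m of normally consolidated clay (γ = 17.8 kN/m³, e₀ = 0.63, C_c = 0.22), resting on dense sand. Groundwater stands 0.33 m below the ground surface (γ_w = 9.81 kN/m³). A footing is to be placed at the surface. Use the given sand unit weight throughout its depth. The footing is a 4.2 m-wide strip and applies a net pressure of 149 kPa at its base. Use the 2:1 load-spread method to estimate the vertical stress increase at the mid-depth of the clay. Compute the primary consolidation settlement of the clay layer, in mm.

Mid-depth of clay below the ground surface: z = 1.9 + 3.6/2 = 3.7 m.
Total vertical stress at mid-clay: σ_v = 19.4×1.9 + 17.8×1.8 = 68.9 kPa.
Pore pressure: u = 9.81×(3.7 − 0.33) = 33.06 kPa.
Initial effective stress: σ'_0 = σ_v − u = 68.9 − 33.06 = 35.84 kPa.
Stress increase at mid-clay by the 2:1 spreading method:
Δσ = qB/(B+z) = 149×4.2/(4.2+3.7) = 79.215 kPa
Final effective stress: σ'_f = σ'_0 + Δσ = 35.84 + 79.215 = 115.06 kPa.
Normally consolidated clay, so the full stress increment lies on the virgin compression line:
S_c = C_c·H/(1+e₀)·log₁₀(σ'_f/σ'_0) = 0.22×3.6/(1+0.63)×log₁₀(115.06/35.84)
    = 0.48589 × 0.50656 = 0.2461 m

S_c ≈ 246 mm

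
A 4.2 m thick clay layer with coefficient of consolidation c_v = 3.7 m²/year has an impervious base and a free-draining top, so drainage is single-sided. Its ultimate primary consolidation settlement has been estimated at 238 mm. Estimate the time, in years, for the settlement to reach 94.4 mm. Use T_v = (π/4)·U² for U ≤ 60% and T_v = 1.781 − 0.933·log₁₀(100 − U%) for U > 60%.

t ≈ 0.589 years

Drainage path length: H_d = H = 4.2 m (single drainage).
U = S(t)/S_ult = 94.4/238 = 0.3966.
U ≤ 60%: T_v = (π/4)·U² = (π/4)×0.39664² = 0.12356.
t = T_v·H_d²/c_v = 0.12356×4.2²/3.7 = 0.5891 years.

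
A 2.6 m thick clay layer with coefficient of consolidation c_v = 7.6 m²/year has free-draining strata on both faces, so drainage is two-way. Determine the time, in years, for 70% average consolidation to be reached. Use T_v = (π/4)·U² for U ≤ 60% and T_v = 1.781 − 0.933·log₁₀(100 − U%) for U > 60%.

t ≈ 0.0896 years

Drainage path length: H_d = H/2 = 1.3 m (double drainage).
U > 60%: T_v = 1.781 − 0.933·log₁₀(100 − 70) = 0.40285.
t = T_v·H_d²/c_v = 0.40285×1.3²/7.6 = 0.08958 years.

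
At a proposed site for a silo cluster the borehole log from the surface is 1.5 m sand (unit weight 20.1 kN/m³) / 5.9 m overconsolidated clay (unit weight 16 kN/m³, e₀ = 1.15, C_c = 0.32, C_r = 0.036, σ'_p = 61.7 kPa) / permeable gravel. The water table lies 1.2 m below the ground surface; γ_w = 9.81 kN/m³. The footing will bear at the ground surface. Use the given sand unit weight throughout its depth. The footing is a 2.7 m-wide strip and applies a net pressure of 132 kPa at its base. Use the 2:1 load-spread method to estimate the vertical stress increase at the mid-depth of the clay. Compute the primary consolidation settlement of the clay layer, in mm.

Mid-depth of clay below the ground surface: z = 1.5 + 5.9/2 = 4.45 m.
Total vertical stress at mid-clay: σ_v = 20.1×1.5 + 16×2.95 = 77.35 kPa.
Pore pressure: u = 9.81×(4.45 − 1.2) = 31.883 kPa.
Initial effective stress: σ'_0 = σ_v − u = 77.35 − 31.883 = 45.467 kPa.
Stress increase at mid-clay by the 2:1 spreading method:
Δσ = qB/(B+z) = 132×2.7/(2.7+4.45) = 49.846 kPa
Final effective stress: σ'_f = 45.467 + 49.846 = 95.313 kPa.
σ'_f = 95.313 > σ'_p = 61.7 kPa, so the stress path crosses the preconsolidation pressure — recompression up to σ'_p, then virgin compression beyond:
S_c = H/(1+e₀)·[C_r·log₁₀(σ'_p/σ'_0) + C_c·log₁₀(σ'_f/σ'_p)]
    = 5.9/2.15 × [0.036×log₁₀(61.7/45.467) + 0.32×log₁₀(95.313/61.7)]
    = 2.7442 × [0.0047732 + 0.060437] = 0.1789 m

S_c ≈ 179 mm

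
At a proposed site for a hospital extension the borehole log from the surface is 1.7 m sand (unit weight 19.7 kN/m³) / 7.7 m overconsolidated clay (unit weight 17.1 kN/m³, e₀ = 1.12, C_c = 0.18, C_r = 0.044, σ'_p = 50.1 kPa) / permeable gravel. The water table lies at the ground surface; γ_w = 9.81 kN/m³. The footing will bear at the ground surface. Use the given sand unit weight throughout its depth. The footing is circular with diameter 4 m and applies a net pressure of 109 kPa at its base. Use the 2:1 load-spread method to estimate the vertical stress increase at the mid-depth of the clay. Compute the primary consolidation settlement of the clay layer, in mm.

S_c ≈ 77.2 mm

Mid-depth of clay below the ground surface: z = 1.7 + 7.7/2 = 5.55 m.
Total vertical stress at mid-clay: σ_v = 19.7×1.7 + 17.1×3.85 = 99.325 kPa.
Pore pressure: u = 9.81×(5.55 − 0) = 54.446 kPa.
Initial effective stress: σ'_0 = σ_v − u = 99.325 − 54.446 = 44.879 kPa.
Stress increase at mid-clay by the 2:1 spreading method:
Δσ ≈ qD²/(D+z)² = 109×4²/(4+5.55)² = 19.122 kPa
Final effective stress: σ'_f = 44.879 + 19.122 = 64.001 kPa.
σ'_f = 64.001 > σ'_p = 50.1 kPa, so the stress path crosses the preconsolidation pressure — recompression up to σ'_p, then virgin compression beyond:
S_c = H/(1+e₀)·[C_r·log₁₀(σ'_p/σ'_0) + C_c·log₁₀(σ'_f/σ'_p)]
    = 7.7/2.12 × [0.044×log₁₀(50.1/44.879) + 0.18×log₁₀(64.001/50.1)]
    = 3.6321 × [0.002103 + 0.019143] = 0.07717 m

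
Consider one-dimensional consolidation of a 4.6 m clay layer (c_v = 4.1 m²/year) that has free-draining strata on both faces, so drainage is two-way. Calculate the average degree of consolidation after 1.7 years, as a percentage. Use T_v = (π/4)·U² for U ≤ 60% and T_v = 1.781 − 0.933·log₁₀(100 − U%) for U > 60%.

Drainage path length: H_d = H/2 = 2.3 m (double drainage).
T_v = c_v·t/H_d² = 4.1×1.7/2.3² = 1.3176.
T_v = 1.3176 corresponds to the U > 60% branch:
U = 1 − 10^((1.781 − T_v)/0.933)/100 = 0.9686

U ≈ 96.9 %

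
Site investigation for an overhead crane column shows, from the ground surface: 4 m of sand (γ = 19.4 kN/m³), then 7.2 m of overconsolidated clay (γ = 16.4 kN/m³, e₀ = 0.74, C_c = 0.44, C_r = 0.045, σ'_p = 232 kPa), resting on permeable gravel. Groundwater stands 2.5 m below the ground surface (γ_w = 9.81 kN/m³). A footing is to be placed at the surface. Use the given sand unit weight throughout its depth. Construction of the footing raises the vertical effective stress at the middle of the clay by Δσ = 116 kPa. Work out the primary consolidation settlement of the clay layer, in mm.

S_c ≈ 68.7 mm

Mid-depth of clay below the ground surface: z = 4 + 7.2/2 = 7.6 m.
Total vertical stress at mid-clay: σ_v = 19.4×4 + 16.4×3.6 = 136.64 kPa.
Pore pressure: u = 9.81×(7.6 − 2.5) = 50.031 kPa.
Initial effective stress: σ'_0 = σ_v − u = 136.64 − 50.031 = 86.609 kPa.
Final effective stress: σ'_f = 86.609 + 116 = 202.61 kPa.
σ'_f = 202.61 ≤ σ'_p = 232 kPa, so the clay remains overconsolidated and only the recompression index applies:
S_c = C_r·H/(1+e₀)·log₁₀(σ'_f/σ'_0) = 0.045×7.2/1.74×log₁₀(202.61/86.609)
    = 0.18621 × 0.3691 = 0.06873 m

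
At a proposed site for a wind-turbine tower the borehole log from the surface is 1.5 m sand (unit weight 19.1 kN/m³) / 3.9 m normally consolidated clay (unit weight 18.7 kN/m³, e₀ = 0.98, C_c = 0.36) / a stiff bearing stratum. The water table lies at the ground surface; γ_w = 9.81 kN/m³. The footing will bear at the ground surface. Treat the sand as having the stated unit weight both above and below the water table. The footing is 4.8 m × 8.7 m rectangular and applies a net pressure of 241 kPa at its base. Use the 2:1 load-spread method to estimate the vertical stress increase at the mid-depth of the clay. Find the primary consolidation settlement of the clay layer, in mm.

S_c ≈ 443 mm

Mid-depth of clay below the ground surface: z = 1.5 + 3.9/2 = 3.45 m.
Total vertical stress at mid-clay: σ_v = 19.1×1.5 + 18.7×1.95 = 65.115 kPa.
Pore pressure: u = 9.81×(3.45 − 0) = 33.845 kPa.
Initial effective stress: σ'_0 = σ_v − u = 65.115 − 33.845 = 31.27 kPa.
Stress increase at mid-clay by the 2:1 spreading method:
Δσ = qBL/((B+z)(L+z)) = 241×4.8×8.7/((4.8+3.45)(8.7+3.45)) = 100.4 kPa
Final effective stress: σ'_f = σ'_0 + Δσ = 31.27 + 100.4 = 131.67 kPa.
Normally consolidated clay, so the full stress increment lies on the virgin compression line:
S_c = C_c·H/(1+e₀)·log₁₀(σ'_f/σ'_0) = 0.36×3.9/(1+0.98)×log₁₀(131.67/31.27)
    = 0.70909 × 0.62436 = 0.4427 m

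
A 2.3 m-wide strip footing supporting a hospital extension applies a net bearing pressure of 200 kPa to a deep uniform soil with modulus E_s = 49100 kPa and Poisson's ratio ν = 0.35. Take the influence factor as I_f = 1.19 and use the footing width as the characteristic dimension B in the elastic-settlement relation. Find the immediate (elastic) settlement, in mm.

Immediate (elastic) settlement: S_e = q·B·(1−ν²)/E_s · I_f.
S_e = 200 × 2.3 × (1 − 0.35²) / 49100 × 1.19
    = 200 × 2.3 × 0.8775 / 49100 × 1.19
    = 0.009783 m = 9.783 mm

S_e ≈ 9.78 mm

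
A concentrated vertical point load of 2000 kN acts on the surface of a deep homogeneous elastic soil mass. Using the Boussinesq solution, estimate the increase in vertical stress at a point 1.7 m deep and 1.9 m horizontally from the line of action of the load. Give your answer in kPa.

Boussinesq vertical stress below a point load on an elastic half-space:
Δσ_z = 3P/(2πz²) · [1 + (r/z)²]^(−5/2)
r/z = 1.9/1.7 = 1.1176; [1+(r/z)²]^(−5/2) = 0.13181.
Δσ_z = 3×2000/(2π×1.7²) × 0.13181 = 330.43 × 0.13181 = 43.55 kPa

Δσ_z ≈ 43.6 kPa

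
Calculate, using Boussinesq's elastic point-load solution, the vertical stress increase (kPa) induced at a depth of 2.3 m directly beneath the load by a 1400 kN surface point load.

Δσ_z ≈ 126 kPa

Boussinesq vertical stress below a point load on an elastic half-space:
Δσ_z = 3P/(2πz²) · [1 + (r/z)²]^(−5/2)
r/z = 0/2.3 = 0; [1+(r/z)²]^(−5/2) = 1.
Δσ_z = 3×1400/(2π×2.3²) × 1 = 126.36 × 1 = 126.4 kPa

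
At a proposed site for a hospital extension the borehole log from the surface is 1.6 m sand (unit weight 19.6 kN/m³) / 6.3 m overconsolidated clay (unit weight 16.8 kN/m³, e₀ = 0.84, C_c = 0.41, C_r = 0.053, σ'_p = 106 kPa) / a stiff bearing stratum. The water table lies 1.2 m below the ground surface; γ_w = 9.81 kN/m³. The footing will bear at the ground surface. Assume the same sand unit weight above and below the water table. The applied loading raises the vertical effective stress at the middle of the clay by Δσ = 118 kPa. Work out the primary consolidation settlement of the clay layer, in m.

Mid-depth of clay below the ground surface: z = 1.6 + 6.3/2 = 4.75 m.
Total vertical stress at mid-clay: σ_v = 19.6×1.6 + 16.8×3.15 = 84.28 kPa.
Pore pressure: u = 9.81×(4.75 − 1.2) = 34.825 kPa.
Initial effective stress: σ'_0 = σ_v − u = 84.28 − 34.825 = 49.455 kPa.
Final effective stress: σ'_f = 49.455 + 118 = 167.45 kPa.
σ'_f = 167.45 > σ'_p = 106 kPa, so the stress path crosses the preconsolidation pressure — recompression up to σ'_p, then virgin compression beyond:
S_c = H/(1+e₀)·[C_r·log₁₀(σ'_p/σ'_0) + C_c·log₁₀(σ'_f/σ'_p)]
    = 6.3/1.84 × [0.053×log₁₀(106/49.455) + 0.41×log₁₀(167.45/106)]
    = 3.4239 × [0.017548 + 0.081418] = 0.3388 m

S_c ≈ 0.339 m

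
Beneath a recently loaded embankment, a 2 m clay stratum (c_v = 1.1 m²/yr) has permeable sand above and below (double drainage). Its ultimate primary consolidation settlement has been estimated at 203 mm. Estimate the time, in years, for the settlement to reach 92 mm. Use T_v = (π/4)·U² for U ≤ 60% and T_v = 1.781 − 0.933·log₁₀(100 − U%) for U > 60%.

Drainage path length: H_d = H/2 = 1 m (double drainage).
U = S(t)/S_ult = 92/203 = 0.4532.
U ≤ 60%: T_v = (π/4)·U² = (π/4)×0.4532² = 0.16131.
t = T_v·H_d²/c_v = 0.16131×1²/1.1 = 0.1466 years.

t ≈ 0.147 years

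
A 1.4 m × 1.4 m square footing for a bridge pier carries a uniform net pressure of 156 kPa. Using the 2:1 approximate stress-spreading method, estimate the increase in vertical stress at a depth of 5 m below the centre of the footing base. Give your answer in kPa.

By the 2:1 method the load spreads at 1 horizontal : 2 vertical, so at depth z the loaded area has grown by z in each plan dimension:
Δσ = qBL/((B+z)(L+z)) = 156×1.4×1.4/((1.4+5)(1.4+5)) = 7.4648 kPa

Δσ_z ≈ 7.46 kPa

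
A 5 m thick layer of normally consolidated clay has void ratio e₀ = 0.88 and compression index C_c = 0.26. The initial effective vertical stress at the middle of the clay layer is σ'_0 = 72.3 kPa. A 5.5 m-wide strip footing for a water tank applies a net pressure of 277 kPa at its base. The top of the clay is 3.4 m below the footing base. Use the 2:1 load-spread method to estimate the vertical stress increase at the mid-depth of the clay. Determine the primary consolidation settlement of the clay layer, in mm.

Mid-depth of clay below the footing base: z = 3.4 + 5/2 = 5.9 m.
Stress increase at mid-clay by the 2:1 spreading method:
Δσ = qB/(B+z) = 277×5.5/(5.5+5.9) = 133.64 kPa
Final effective stress: σ'_f = σ'_0 + Δσ = 72.3 + 133.64 = 205.94 kPa.
Normally consolidated clay, so the full stress increment lies on the virgin compression line:
S_c = C_c·H/(1+e₀)·log₁₀(σ'_f/σ'_0) = 0.26×5/(1+0.88)×log₁₀(205.94/72.3)
    = 0.69149 × 0.4546 = 0.3144 m

S_c ≈ 314 mm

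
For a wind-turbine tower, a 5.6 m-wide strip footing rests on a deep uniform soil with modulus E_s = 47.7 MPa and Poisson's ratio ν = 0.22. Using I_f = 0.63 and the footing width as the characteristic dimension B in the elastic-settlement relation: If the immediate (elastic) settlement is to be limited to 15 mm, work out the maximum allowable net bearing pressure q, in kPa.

E_s = 47.7 MPa = 47700 kPa.
S_e = q·B·(1−ν²)/E_s · I_f  ⇒  q = S_e·E_s / (B·(1−ν²)·I_f).
q = 0.015 × 47700 / (5.6 × 0.9516 × 0.63) = 213.1 kPa

q ≈ 213 kPa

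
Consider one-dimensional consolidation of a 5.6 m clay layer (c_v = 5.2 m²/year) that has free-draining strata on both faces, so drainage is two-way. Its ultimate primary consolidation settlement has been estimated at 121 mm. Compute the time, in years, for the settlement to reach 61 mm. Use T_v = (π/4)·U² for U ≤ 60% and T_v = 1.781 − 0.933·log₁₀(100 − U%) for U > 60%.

t ≈ 0.301 years

Drainage path length: H_d = H/2 = 2.8 m (double drainage).
U = S(t)/S_ult = 61/121 = 0.5041.
U ≤ 60%: T_v = (π/4)·U² = (π/4)×0.50413² = 0.19961.
t = T_v·H_d²/c_v = 0.19961×2.8²/5.2 = 0.301 years.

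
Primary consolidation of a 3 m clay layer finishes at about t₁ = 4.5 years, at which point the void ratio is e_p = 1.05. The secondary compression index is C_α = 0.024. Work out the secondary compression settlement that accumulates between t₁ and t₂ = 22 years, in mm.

S_s ≈ 24.2 mm

Secondary compression: S_s = C_α·H/(1+e_p)·log₁₀(t₂/t₁)
S_s = 0.024×3/(1+1.05)×log₁₀(22/4.5)
    = 0.03512 × 0.6892 = 0.02421 m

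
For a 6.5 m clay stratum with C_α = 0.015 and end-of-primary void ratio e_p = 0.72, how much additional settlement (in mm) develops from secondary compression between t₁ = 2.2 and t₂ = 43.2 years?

Secondary compression: S_s = C_α·H/(1+e_p)·log₁₀(t₂/t₁)
S_s = 0.015×6.5/(1+0.72)×log₁₀(43.2/2.2)
    = 0.05669 × 1.293 = 0.0733 m

S_s ≈ 73.3 mm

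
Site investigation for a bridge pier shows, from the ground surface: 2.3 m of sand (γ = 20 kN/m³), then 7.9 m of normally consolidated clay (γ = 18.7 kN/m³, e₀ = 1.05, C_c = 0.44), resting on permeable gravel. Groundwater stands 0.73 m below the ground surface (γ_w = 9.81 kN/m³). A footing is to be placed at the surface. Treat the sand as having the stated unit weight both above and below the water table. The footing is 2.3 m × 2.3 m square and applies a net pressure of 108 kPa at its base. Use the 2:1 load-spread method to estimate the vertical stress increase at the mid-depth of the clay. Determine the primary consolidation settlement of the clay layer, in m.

Mid-depth of clay below the ground surface: z = 2.3 + 7.9/2 = 6.25 m.
Total vertical stress at mid-clay: σ_v = 20×2.3 + 18.7×3.95 = 119.86 kPa.
Pore pressure: u = 9.81×(6.25 − 0.73) = 54.151 kPa.
Initial effective stress: σ'_0 = σ_v − u = 119.86 − 54.151 = 65.709 kPa.
Stress increase at mid-clay by the 2:1 spreading method:
Δσ = qBL/((B+z)(L+z)) = 108×2.3×2.3/((2.3+6.25)(2.3+6.25)) = 7.8153 kPa
Final effective stress: σ'_f = σ'_0 + Δσ = 65.709 + 7.8153 = 73.524 kPa.
Normally consolidated clay, so the full stress increment lies on the virgin compression line:
S_c = C_c·H/(1+e₀)·log₁₀(σ'_f/σ'_0) = 0.44×7.9/(1+1.05)×log₁₀(73.524/65.709)
    = 1.6956 × 0.048804 = 0.08275 m

S_c ≈ 0.0828 m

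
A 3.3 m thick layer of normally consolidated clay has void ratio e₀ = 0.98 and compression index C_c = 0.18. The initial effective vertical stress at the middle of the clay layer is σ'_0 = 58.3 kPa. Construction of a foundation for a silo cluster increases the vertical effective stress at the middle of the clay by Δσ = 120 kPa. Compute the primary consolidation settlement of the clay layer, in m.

Final effective stress: σ'_f = σ'_0 + Δσ = 58.3 + 120 = 178.3 kPa.
Normally consolidated clay, so the full stress increment lies on the virgin compression line:
S_c = C_c·H/(1+e₀)·log₁₀(σ'_f/σ'_0) = 0.18×3.3/(1+0.98)×log₁₀(178.3/58.3)
    = 0.3 × 0.48548 = 0.1456 m

S_c ≈ 0.146 m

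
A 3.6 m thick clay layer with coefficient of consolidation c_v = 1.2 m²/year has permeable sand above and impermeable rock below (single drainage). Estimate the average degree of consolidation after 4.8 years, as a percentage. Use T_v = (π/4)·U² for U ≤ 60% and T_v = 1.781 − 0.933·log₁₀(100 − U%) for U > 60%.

Drainage path length: H_d = H = 3.6 m (single drainage).
T_v = c_v·t/H_d² = 1.2×4.8/3.6² = 0.44444.
T_v = 0.44444 corresponds to the U > 60% branch:
U = 1 − 10^((1.781 − T_v)/0.933)/100 = 0.7293

U ≈ 72.9 %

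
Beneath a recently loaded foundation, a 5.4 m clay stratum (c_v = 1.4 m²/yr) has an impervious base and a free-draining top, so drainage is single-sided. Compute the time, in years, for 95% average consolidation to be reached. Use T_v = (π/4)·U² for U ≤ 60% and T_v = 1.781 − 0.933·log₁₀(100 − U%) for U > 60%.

t ≈ 23.5 years

Drainage path length: H_d = H = 5.4 m (single drainage).
U > 60%: T_v = 1.781 − 0.933·log₁₀(100 − 95) = 1.1289.
t = T_v·H_d²/c_v = 1.1289×5.4²/1.4 = 23.51 years.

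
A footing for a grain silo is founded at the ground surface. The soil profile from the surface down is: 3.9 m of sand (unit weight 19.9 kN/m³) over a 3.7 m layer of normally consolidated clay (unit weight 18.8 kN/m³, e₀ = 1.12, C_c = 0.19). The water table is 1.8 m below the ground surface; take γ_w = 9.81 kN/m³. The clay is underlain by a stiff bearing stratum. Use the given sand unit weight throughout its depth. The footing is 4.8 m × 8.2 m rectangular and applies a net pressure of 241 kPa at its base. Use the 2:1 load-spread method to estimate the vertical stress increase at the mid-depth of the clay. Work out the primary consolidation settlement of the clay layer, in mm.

S_c ≈ 90.5 mm

Mid-depth of clay below the ground surface: z = 3.9 + 3.7/2 = 5.75 m.
Total vertical stress at mid-clay: σ_v = 19.9×3.9 + 18.8×1.85 = 112.39 kPa.
Pore pressure: u = 9.81×(5.75 − 1.8) = 38.75 kPa.
Initial effective stress: σ'_0 = σ_v − u = 112.39 − 38.75 = 73.64 kPa.
Stress increase at mid-clay by the 2:1 spreading method:
Δσ = qBL/((B+z)(L+z)) = 241×4.8×8.2/((4.8+5.75)(8.2+5.75)) = 64.453 kPa
Final effective stress: σ'_f = σ'_0 + Δσ = 73.64 + 64.453 = 138.09 kPa.
Normally consolidated clay, so the full stress increment lies on the virgin compression line:
S_c = C_c·H/(1+e₀)·log₁₀(σ'_f/σ'_0) = 0.19×3.7/(1+1.12)×log₁₀(138.09/73.64)
    = 0.3316 × 0.27305 = 0.09054 m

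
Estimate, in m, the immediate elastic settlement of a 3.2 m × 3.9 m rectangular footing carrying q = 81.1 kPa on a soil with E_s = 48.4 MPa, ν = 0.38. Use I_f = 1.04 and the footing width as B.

Immediate (elastic) settlement: S_e = q·B·(1−ν²)/E_s · I_f.
E_s = 48.4 MPa = 48400 kPa.
S_e = 81.1 × 3.2 × (1 − 0.38²) / 48400 × 1.04
    = 81.1 × 3.2 × 0.8556 / 48400 × 1.04
    = 0.004771 m

S_e ≈ 0.00477 m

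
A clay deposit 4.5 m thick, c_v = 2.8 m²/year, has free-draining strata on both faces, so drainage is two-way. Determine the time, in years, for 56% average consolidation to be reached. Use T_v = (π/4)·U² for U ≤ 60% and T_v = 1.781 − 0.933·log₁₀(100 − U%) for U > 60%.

t ≈ 0.445 years

Drainage path length: H_d = H/2 = 2.25 m (double drainage).
U ≤ 60%: T_v = (π/4)·U² = (π/4)×0.56² = 0.2463.
t = T_v·H_d²/c_v = 0.2463×2.25²/2.8 = 0.4453 years.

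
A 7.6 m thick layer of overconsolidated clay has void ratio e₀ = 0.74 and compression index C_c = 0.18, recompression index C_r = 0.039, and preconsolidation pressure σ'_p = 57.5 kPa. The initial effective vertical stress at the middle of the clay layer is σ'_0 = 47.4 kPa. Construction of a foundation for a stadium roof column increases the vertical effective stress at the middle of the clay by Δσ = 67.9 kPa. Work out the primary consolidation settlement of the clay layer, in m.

Final effective stress: σ'_f = 47.4 + 67.9 = 115.3 kPa.
σ'_f = 115.3 > σ'_p = 57.5 kPa, so the stress path crosses the preconsolidation pressure — recompression up to σ'_p, then virgin compression beyond:
S_c = H/(1+e₀)·[C_r·log₁₀(σ'_p/σ'_0) + C_c·log₁₀(σ'_f/σ'_p)]
    = 7.6/1.74 × [0.039×log₁₀(57.5/47.4) + 0.18×log₁₀(115.3/57.5)]
    = 4.3678 × [0.0032717 + 0.054389] = 0.2519 m

S_c ≈ 0.252 m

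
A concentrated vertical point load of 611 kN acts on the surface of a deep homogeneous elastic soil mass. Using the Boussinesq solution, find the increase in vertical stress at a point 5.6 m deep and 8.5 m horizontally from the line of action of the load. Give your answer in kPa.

Boussinesq vertical stress below a point load on an elastic half-space:
Δσ_z = 3P/(2πz²) · [1 + (r/z)²]^(−5/2)
r/z = 8.5/5.6 = 1.5179; [1+(r/z)²]^(−5/2) = 0.050401.
Δσ_z = 3×611/(2π×5.6²) × 0.050401 = 9.3026 × 0.050401 = 0.4689 kPa

Δσ_z ≈ 0.469 kPa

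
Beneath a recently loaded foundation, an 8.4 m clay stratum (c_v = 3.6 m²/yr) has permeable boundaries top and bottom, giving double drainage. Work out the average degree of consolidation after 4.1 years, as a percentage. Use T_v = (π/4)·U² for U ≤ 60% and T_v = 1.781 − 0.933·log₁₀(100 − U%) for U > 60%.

U ≈ 89.7 %

Drainage path length: H_d = H/2 = 4.2 m (double drainage).
T_v = c_v·t/H_d² = 3.6×4.1/4.2² = 0.83673.
T_v = 0.83673 corresponds to the U > 60% branch:
U = 1 − 10^((1.781 − T_v)/0.933)/100 = 0.8972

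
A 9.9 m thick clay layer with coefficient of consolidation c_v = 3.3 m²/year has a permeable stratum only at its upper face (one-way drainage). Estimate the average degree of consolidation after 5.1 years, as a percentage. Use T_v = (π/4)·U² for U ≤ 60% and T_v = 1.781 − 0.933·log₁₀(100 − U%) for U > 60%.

U ≈ 46.8 %

Drainage path length: H_d = H = 9.9 m (single drainage).
T_v = c_v·t/H_d² = 3.3×5.1/9.9² = 0.17172.
T_v = 0.17172 corresponds to the U ≤ 60% branch:
U = √(4T_v/π) = 0.4676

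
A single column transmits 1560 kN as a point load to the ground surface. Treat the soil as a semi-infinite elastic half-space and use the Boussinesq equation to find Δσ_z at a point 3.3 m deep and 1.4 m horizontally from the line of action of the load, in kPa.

Boussinesq vertical stress below a point load on an elastic half-space:
Δσ_z = 3P/(2πz²) · [1 + (r/z)²]^(−5/2)
r/z = 1.4/3.3 = 0.42424; [1+(r/z)²]^(−5/2) = 0.66117.
Δσ_z = 3×1560/(2π×3.3²) × 0.66117 = 68.397 × 0.66117 = 45.22 kPa

Δσ_z ≈ 45.2 kPa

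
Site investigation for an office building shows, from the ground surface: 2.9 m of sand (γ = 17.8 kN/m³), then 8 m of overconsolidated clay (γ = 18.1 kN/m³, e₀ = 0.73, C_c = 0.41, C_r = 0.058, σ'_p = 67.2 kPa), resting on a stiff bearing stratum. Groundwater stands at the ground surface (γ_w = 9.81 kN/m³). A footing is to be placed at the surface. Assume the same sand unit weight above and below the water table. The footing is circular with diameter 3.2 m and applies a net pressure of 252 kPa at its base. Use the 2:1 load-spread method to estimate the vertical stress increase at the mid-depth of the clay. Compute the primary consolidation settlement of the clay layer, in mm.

Mid-depth of clay below the ground surface: z = 2.9 + 8/2 = 6.9 m.
Total vertical stress at mid-clay: σ_v = 17.8×2.9 + 18.1×4 = 124.02 kPa.
Pore pressure: u = 9.81×(6.9 − 0) = 67.689 kPa.
Initial effective stress: σ'_0 = σ_v − u = 124.02 − 67.689 = 56.331 kPa.
Stress increase at mid-clay by the 2:1 spreading method:
Δσ ≈ qD²/(D+z)² = 252×3.2²/(3.2+6.9)² = 25.296 kPa
Final effective stress: σ'_f = 56.331 + 25.296 = 81.627 kPa.
σ'_f = 81.627 > σ'_p = 67.2 kPa, so the stress path crosses the preconsolidation pressure — recompression up to σ'_p, then virgin compression beyond:
S_c = H/(1+e₀)·[C_r·log₁₀(σ'_p/σ'_0) + C_c·log₁₀(σ'_f/σ'_p)]
    = 8/1.73 × [0.058×log₁₀(67.2/56.331) + 0.41×log₁₀(81.627/67.2)]
    = 4.6243 × [0.0044441 + 0.03463] = 0.1807 m

S_c ≈ 181 mm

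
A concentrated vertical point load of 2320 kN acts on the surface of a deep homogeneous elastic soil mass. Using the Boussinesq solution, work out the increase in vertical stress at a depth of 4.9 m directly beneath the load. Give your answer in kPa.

Boussinesq vertical stress below a point load on an elastic half-space:
Δσ_z = 3P/(2πz²) · [1 + (r/z)²]^(−5/2)
r/z = 0/4.9 = 0; [1+(r/z)²]^(−5/2) = 1.
Δσ_z = 3×2320/(2π×4.9²) × 1 = 46.136 × 1 = 46.14 kPa

Δσ_z ≈ 46.1 kPa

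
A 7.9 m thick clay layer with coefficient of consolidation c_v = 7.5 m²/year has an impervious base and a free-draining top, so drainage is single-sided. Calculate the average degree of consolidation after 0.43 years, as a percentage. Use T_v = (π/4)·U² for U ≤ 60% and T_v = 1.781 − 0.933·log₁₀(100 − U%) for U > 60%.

Drainage path length: H_d = H = 7.9 m (single drainage).
T_v = c_v·t/H_d² = 7.5×0.43/7.9² = 0.051674.
T_v = 0.051674 corresponds to the U ≤ 60% branch:
U = √(4T_v/π) = 0.2565

U ≈ 25.7 %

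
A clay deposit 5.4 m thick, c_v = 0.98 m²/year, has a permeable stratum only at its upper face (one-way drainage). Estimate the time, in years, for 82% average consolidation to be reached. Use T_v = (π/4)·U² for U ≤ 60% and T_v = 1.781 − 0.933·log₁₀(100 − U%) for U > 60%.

Drainage path length: H_d = H = 5.4 m (single drainage).
U > 60%: T_v = 1.781 − 0.933·log₁₀(100 − 82) = 0.60983.
t = T_v·H_d²/c_v = 0.60983×5.4²/0.98 = 18.15 years.

t ≈ 18.1 years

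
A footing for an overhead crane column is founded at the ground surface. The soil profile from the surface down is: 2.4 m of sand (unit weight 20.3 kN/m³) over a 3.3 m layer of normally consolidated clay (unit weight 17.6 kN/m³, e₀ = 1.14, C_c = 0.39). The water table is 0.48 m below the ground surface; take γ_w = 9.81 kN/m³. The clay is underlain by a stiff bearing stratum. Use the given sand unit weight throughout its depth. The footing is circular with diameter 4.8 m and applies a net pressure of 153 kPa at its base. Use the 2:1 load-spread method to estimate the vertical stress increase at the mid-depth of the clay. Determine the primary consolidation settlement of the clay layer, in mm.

Mid-depth of clay below the ground surface: z = 2.4 + 3.3/2 = 4.05 m.
Total vertical stress at mid-clay: σ_v = 20.3×2.4 + 17.6×1.65 = 77.76 kPa.
Pore pressure: u = 9.81×(4.05 − 0.48) = 35.022 kPa.
Initial effective stress: σ'_0 = σ_v − u = 77.76 − 35.022 = 42.738 kPa.
Stress increase at mid-clay by the 2:1 spreading method:
Δσ ≈ qD²/(D+z)² = 153×4.8²/(4.8+4.05)² = 45.008 kPa
Final effective stress: σ'_f = σ'_0 + Δσ = 42.738 + 45.008 = 87.746 kPa.
Normally consolidated clay, so the full stress increment lies on the virgin compression line:
S_c = C_c·H/(1+e₀)·log₁₀(σ'_f/σ'_0) = 0.39×3.3/(1+1.14)×log₁₀(87.746/42.738)
    = 0.6014 × 0.31241 = 0.1879 m

S_c ≈ 188 mm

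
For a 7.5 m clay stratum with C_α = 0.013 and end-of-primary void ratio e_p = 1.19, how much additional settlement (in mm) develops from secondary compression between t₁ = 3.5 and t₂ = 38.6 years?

Secondary compression: S_s = C_α·H/(1+e_p)·log₁₀(t₂/t₁)
S_s = 0.013×7.5/(1+1.19)×log₁₀(38.6/3.5)
    = 0.04452 × 1.043 = 0.04641 m

S_s ≈ 46.4 mm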